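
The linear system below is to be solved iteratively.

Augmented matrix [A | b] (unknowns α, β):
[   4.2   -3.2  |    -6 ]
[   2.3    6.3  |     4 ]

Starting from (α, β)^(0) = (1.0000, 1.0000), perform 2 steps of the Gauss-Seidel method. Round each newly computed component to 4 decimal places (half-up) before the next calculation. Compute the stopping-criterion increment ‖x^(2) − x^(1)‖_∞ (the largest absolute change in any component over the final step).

Iteration 1:
  α = (-6 - (-3.2)·1.0000) / (4.2) = -0.6667
  β = (4 - (2.3)·-0.6667) / (6.3) = 0.8783
Iteration 2:
  α = (-6 - (-3.2)·0.8783) / (4.2) = -0.7594
  β = (4 - (2.3)·-0.7594) / (6.3) = 0.9122
Change: (-0.0927, 0.0339) → max |·| = 0.0927

0.0927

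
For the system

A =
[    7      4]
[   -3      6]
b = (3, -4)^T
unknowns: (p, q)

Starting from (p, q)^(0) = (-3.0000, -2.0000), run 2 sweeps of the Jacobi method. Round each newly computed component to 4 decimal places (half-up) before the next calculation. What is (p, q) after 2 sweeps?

(1.6667, 0.1190)

Iteration 1:
  p = (3 - (4)·-2.0000) / (7) = 1.5714
  q = (-4 - (-3)·-3.0000) / (6) = -2.1667
Iteration 2:
  p = (3 - (4)·-2.1667) / (7) = 1.6667
  q = (-4 - (-3)·1.5714) / (6) = 0.1190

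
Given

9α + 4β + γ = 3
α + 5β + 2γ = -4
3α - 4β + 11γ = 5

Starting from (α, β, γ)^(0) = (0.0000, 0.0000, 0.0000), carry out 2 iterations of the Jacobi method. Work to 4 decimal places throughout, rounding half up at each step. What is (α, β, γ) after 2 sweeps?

(0.6384, -1.0485, 0.0727)

Iteration 1:
  α = (3 - (4)·0.0000 - (1)·0.0000) / (9) = 0.3333
  β = (-4 - (1)·0.0000 - (2)·0.0000) / (5) = -0.8000
  γ = (5 - (3)·0.0000 - (-4)·0.0000) / (11) = 0.4545
Iteration 2:
  α = (3 - (4)·-0.8000 - (1)·0.4545) / (9) = 0.6384
  β = (-4 - (1)·0.3333 - (2)·0.4545) / (5) = -1.0485
  γ = (5 - (3)·0.3333 - (-4)·-0.8000) / (11) = 0.0727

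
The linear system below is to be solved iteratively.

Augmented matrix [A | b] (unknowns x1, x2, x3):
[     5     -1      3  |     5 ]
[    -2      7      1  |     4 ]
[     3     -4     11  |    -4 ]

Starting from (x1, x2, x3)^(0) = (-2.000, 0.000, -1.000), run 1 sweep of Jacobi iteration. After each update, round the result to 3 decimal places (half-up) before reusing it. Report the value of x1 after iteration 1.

Iteration 1:
  x1 = (5 - (-1)·0.000 - (3)·-1.000) / (5) = 1.600
  x2 = (4 - (-2)·-2.000 - (1)·-1.000) / (7) = 0.143
  x3 = (-4 - (3)·-2.000 - (-4)·0.000) / (11) = 0.182

1.600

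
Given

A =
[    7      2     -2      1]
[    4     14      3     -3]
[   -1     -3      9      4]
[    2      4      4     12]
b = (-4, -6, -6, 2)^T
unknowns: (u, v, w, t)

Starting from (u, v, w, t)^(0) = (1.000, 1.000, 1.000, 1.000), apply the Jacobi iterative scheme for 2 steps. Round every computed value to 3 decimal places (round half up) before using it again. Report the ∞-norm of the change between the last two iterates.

1.413

Iteration 1:
  u = (-4 - (2)·1.000 - (-2)·1.000 - (1)·1.000) / (7) = -0.714
  v = (-6 - (4)·1.000 - (3)·1.000 - (-3)·1.000) / (14) = -0.714
  w = (-6 - (-1)·1.000 - (-3)·1.000 - (4)·1.000) / (9) = -0.667
  t = (2 - (2)·1.000 - (4)·1.000 - (4)·1.000) / (12) = -0.667
Iteration 2:
  u = (-4 - (2)·-0.714 - (-2)·-0.667 - (1)·-0.667) / (7) = -0.463
  v = (-6 - (4)·-0.714 - (3)·-0.667 - (-3)·-0.667) / (14) = -0.225
  w = (-6 - (-1)·-0.714 - (-3)·-0.714 - (4)·-0.667) / (9) = -0.688
  t = (2 - (2)·-0.714 - (4)·-0.714 - (4)·-0.667) / (12) = 0.746
Change: (0.251, 0.489, -0.021, 1.413) → max |·| = 1.413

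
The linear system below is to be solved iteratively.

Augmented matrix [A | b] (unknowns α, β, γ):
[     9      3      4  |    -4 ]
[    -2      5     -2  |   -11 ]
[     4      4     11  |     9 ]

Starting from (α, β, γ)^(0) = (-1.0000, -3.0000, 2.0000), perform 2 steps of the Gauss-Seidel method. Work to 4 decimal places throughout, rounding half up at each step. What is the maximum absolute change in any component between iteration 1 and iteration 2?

0.3074

Iteration 1:
  α = (-4 - (3)·-3.0000 - (4)·2.0000) / (9) = -0.3333
  β = (-11 - (-2)·-0.3333 - (-2)·2.0000) / (5) = -1.5333
  γ = (9 - (4)·-0.3333 - (4)·-1.5333) / (11) = 1.4969
Iteration 2:
  α = (-4 - (3)·-1.5333 - (4)·1.4969) / (9) = -0.5986
  β = (-11 - (-2)·-0.5986 - (-2)·1.4969) / (5) = -1.8407
  γ = (9 - (4)·-0.5986 - (4)·-1.8407) / (11) = 1.7052
Change: (-0.2653, -0.3074, 0.2083) → max |·| = 0.3074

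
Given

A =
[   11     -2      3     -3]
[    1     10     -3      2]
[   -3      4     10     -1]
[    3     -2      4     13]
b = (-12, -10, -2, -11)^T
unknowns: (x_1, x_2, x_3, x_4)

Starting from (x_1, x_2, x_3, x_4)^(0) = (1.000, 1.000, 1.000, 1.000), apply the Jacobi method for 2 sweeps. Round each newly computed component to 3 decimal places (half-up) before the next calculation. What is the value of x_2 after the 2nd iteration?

Iteration 1:
  x_1 = (-12 - (-2)·1.000 - (3)·1.000 - (-3)·1.000) / (11) = -0.909
  x_2 = (-10 - (1)·1.000 - (-3)·1.000 - (2)·1.000) / (10) = -1.000
  x_3 = (-2 - (-3)·1.000 - (4)·1.000 - (-1)·1.000) / (10) = -0.200
  x_4 = (-11 - (3)·1.000 - (-2)·1.000 - (4)·1.000) / (13) = -1.231
Iteration 2:
  x_1 = (-12 - (-2)·-1.000 - (3)·-0.200 - (-3)·-1.231) / (11) = -1.554
  x_2 = (-10 - (1)·-0.909 - (-3)·-0.200 - (2)·-1.231) / (10) = -0.723
  x_3 = (-2 - (-3)·-0.909 - (4)·-1.000 - (-1)·-1.231) / (10) = -0.196
  x_4 = (-11 - (3)·-0.909 - (-2)·-1.000 - (4)·-0.200) / (13) = -0.729

-0.723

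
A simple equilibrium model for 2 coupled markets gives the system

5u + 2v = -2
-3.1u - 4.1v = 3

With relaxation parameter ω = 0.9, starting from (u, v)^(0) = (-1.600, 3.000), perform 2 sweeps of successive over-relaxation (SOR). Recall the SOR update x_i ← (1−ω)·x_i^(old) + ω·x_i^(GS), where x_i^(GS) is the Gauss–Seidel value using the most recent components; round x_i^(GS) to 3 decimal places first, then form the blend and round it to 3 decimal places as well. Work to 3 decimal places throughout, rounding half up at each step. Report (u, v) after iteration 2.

Iteration 1:
  u: GS value = (-2 - (2)·3.000) / (5) = -1.600;  u ← (1−ω)·-1.600 + ω·-1.600 = -1.600
  v: GS value = (3 - (-3.1)·-1.600) / (-4.1) = 0.478;  v ← (1−ω)·3.000 + ω·0.478 = 0.730
Iteration 2:
  u: GS value = (-2 - (2)·0.730) / (5) = -0.692;  u ← (1−ω)·-1.600 + ω·-0.692 = -0.783
  v: GS value = (3 - (-3.1)·-0.783) / (-4.1) = -0.140;  v ← (1−ω)·0.730 + ω·-0.140 = -0.053

(-0.783, -0.053)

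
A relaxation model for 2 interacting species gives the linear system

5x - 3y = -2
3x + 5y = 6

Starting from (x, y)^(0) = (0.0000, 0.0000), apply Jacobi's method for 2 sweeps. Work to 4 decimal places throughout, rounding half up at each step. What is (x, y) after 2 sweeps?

(0.3200, 1.4400)

Iteration 1:
  x = (-2 - (-3)·0.0000) / (5) = -0.4000
  y = (6 - (3)·0.0000) / (5) = 1.2000
Iteration 2:
  x = (-2 - (-3)·1.2000) / (5) = 0.3200
  y = (6 - (3)·-0.4000) / (5) = 1.4400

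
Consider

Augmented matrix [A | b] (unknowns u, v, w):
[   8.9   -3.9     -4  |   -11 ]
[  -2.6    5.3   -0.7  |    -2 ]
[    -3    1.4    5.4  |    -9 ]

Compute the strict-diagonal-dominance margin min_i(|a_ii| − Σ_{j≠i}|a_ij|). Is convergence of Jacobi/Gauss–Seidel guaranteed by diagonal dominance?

row 1: |8.9| − (3.9+4) = 1
row 2: |5.3| − (2.6+0.7) = 2
row 3: |5.4| − (3+1.4) = 1
minimum over rows = 1 → strictly diagonally dominant (convergence guaranteed)

1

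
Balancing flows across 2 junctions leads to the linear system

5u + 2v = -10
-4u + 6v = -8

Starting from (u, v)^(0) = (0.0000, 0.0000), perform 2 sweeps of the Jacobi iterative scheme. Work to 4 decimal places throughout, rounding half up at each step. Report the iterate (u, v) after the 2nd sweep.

Iteration 1:
  u = (-10 - (2)·0.0000) / (5) = -2.0000
  v = (-8 - (-4)·0.0000) / (6) = -1.3333
Iteration 2:
  u = (-10 - (2)·-1.3333) / (5) = -1.4667
  v = (-8 - (-4)·-2.0000) / (6) = -2.6667

(-1.4667, -2.6667)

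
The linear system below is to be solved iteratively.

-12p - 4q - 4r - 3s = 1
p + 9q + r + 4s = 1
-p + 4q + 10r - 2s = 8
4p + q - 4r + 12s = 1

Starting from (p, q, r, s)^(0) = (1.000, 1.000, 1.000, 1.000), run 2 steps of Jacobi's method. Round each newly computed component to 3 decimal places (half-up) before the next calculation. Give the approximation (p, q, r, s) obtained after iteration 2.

Iteration 1:
  p = (1 - (-4)·1.000 - (-4)·1.000 - (-3)·1.000) / (-12) = -1.000
  q = (1 - (1)·1.000 - (1)·1.000 - (4)·1.000) / (9) = -0.556
  r = (8 - (-1)·1.000 - (4)·1.000 - (-2)·1.000) / (10) = 0.700
  s = (1 - (4)·1.000 - (1)·1.000 - (-4)·1.000) / (12) = 0.000
Iteration 2:
  p = (1 - (-4)·-0.556 - (-4)·0.700 - (-3)·0.000) / (-12) = -0.131
  q = (1 - (1)·-1.000 - (1)·0.700 - (4)·0.000) / (9) = 0.144
  r = (8 - (-1)·-1.000 - (4)·-0.556 - (-2)·0.000) / (10) = 0.922
  s = (1 - (4)·-1.000 - (1)·-0.556 - (-4)·0.700) / (12) = 0.696

(-0.131, 0.144, 0.922, 0.696)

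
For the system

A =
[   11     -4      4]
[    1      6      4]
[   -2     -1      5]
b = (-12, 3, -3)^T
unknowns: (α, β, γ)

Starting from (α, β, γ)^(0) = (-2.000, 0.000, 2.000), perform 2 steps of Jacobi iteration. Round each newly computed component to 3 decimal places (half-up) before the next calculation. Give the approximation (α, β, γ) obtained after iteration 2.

(-0.764, 1.736, -1.427)

Iteration 1:
  α = (-12 - (-4)·0.000 - (4)·2.000) / (11) = -1.818
  β = (3 - (1)·-2.000 - (4)·2.000) / (6) = -0.500
  γ = (-3 - (-2)·-2.000 - (-1)·0.000) / (5) = -1.400
Iteration 2:
  α = (-12 - (-4)·-0.500 - (4)·-1.400) / (11) = -0.764
  β = (3 - (1)·-1.818 - (4)·-1.400) / (6) = 1.736
  γ = (-3 - (-2)·-1.818 - (-1)·-0.500) / (5) = -1.427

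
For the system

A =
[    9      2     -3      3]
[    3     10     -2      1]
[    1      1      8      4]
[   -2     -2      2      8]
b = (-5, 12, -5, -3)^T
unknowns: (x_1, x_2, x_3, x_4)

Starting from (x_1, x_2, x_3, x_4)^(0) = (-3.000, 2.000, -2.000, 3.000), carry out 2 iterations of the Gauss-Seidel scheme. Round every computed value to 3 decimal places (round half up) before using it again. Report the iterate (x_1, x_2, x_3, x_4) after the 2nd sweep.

Iteration 1:
  x_1 = (-5 - (2)·2.000 - (-3)·-2.000 - (3)·3.000) / (9) = -2.667
  x_2 = (12 - (3)·-2.667 - (-2)·-2.000 - (1)·3.000) / (10) = 1.300
  x_3 = (-5 - (1)·-2.667 - (1)·1.300 - (4)·3.000) / (8) = -1.954
  x_4 = (-3 - (-2)·-2.667 - (-2)·1.300 - (2)·-1.954) / (8) = -0.228
Iteration 2:
  x_1 = (-5 - (2)·1.300 - (-3)·-1.954 - (3)·-0.228) / (9) = -1.420
  x_2 = (12 - (3)·-1.420 - (-2)·-1.954 - (1)·-0.228) / (10) = 1.258
  x_3 = (-5 - (1)·-1.420 - (1)·1.258 - (4)·-0.228) / (8) = -0.491
  x_4 = (-3 - (-2)·-1.420 - (-2)·1.258 - (2)·-0.491) / (8) = -0.293

(-1.420, 1.258, -0.491, -0.293)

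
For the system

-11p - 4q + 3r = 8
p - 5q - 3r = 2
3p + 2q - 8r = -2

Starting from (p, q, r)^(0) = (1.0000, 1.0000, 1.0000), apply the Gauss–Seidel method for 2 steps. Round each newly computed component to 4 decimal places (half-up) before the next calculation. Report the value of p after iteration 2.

Iteration 1:
  p = (8 - (-4)·1.0000 - (3)·1.0000) / (-11) = -0.8182
  q = (2 - (1)·-0.8182 - (-3)·1.0000) / (-5) = -1.1636
  r = (-2 - (3)·-0.8182 - (2)·-1.1636) / (-8) = -0.3477
Iteration 2:
  p = (8 - (-4)·-1.1636 - (3)·-0.3477) / (-11) = -0.3990
  q = (2 - (1)·-0.3990 - (-3)·-0.3477) / (-5) = -0.2712
  r = (-2 - (3)·-0.3990 - (2)·-0.2712) / (-8) = 0.0326

-0.3990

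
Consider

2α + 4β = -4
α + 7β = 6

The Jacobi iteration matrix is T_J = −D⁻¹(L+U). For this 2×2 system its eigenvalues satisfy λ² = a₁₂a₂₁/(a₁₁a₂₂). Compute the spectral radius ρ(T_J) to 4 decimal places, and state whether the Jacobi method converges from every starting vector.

a₁₂a₂₁/(a₁₁a₂₂) = (4)·(1) / ((2)·(7)) = 0.285714
ρ = √|0.285714| = √0.285714 = 0.5345
ρ < 1, so Jacobi converges

0.5345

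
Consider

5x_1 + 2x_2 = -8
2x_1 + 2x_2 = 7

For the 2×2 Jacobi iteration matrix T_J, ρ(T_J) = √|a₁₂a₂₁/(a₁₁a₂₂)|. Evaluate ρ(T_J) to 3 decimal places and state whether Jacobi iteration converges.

0.632

a₁₂a₂₁/(a₁₁a₂₂) = (2)·(2) / ((5)·(2)) = 0.400000
ρ = √|0.400000| = √0.400000 = 0.632
ρ < 1, so Jacobi converges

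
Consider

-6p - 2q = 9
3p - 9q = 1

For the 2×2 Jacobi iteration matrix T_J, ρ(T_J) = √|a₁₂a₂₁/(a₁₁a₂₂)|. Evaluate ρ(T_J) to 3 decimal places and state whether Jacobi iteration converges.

a₁₂a₂₁/(a₁₁a₂₂) = (-2)·(3) / ((-6)·(-9)) = -0.111111
ρ = √|-0.111111| = √0.111111 = 0.333
ρ < 1, so Jacobi converges

0.333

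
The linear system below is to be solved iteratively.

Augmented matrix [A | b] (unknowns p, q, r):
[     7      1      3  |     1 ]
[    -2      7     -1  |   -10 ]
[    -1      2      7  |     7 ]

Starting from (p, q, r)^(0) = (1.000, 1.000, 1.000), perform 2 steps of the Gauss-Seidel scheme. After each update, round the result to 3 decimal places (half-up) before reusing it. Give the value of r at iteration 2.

1.339

Iteration 1:
  p = (1 - (1)·1.000 - (3)·1.000) / (7) = -0.429
  q = (-10 - (-2)·-0.429 - (-1)·1.000) / (7) = -1.408
  r = (7 - (-1)·-0.429 - (2)·-1.408) / (7) = 1.341
Iteration 2:
  p = (1 - (1)·-1.408 - (3)·1.341) / (7) = -0.231
  q = (-10 - (-2)·-0.231 - (-1)·1.341) / (7) = -1.303
  r = (7 - (-1)·-0.231 - (2)·-1.303) / (7) = 1.339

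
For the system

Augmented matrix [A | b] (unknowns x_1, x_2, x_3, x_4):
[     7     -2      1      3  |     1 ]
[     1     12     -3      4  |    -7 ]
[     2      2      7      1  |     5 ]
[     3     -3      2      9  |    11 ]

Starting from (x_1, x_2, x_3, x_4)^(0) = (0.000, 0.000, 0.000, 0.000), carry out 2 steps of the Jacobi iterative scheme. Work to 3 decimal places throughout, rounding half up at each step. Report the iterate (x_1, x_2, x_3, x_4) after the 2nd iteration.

Iteration 1:
  x_1 = (1 - (-2)·0.000 - (1)·0.000 - (3)·0.000) / (7) = 0.143
  x_2 = (-7 - (1)·0.000 - (-3)·0.000 - (4)·0.000) / (12) = -0.583
  x_3 = (5 - (2)·0.000 - (2)·0.000 - (1)·0.000) / (7) = 0.714
  x_4 = (11 - (3)·0.000 - (-3)·0.000 - (2)·0.000) / (9) = 1.222
Iteration 2:
  x_1 = (1 - (-2)·-0.583 - (1)·0.714 - (3)·1.222) / (7) = -0.649
  x_2 = (-7 - (1)·0.143 - (-3)·0.714 - (4)·1.222) / (12) = -0.824
  x_3 = (5 - (2)·0.143 - (2)·-0.583 - (1)·1.222) / (7) = 0.665
  x_4 = (11 - (3)·0.143 - (-3)·-0.583 - (2)·0.714) / (9) = 0.822

(-0.649, -0.824, 0.665, 0.822)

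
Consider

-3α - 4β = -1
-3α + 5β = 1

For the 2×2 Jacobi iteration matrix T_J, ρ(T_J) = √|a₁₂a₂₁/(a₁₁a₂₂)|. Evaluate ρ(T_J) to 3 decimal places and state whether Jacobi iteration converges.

a₁₂a₂₁/(a₁₁a₂₂) = (-4)·(-3) / ((-3)·(5)) = -0.800000
ρ = √|-0.800000| = √0.800000 = 0.894
ρ < 1, so Jacobi converges

0.894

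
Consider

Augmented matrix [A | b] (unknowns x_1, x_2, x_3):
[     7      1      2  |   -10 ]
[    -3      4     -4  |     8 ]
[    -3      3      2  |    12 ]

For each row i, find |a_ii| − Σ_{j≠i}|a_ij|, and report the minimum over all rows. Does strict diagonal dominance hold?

-4

row 1: |7| − (1+2) = 4
row 2: |4| − (3+4) = -3
row 3: |2| − (3+3) = -4
minimum over rows = -4 → not strictly diagonally dominant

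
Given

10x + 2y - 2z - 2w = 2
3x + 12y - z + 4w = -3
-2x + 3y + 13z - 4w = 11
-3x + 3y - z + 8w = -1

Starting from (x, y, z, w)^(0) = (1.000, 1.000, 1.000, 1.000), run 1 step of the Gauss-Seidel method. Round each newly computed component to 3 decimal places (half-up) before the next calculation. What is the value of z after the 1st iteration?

1.354

Iteration 1:
  x = (2 - (2)·1.000 - (-2)·1.000 - (-2)·1.000) / (10) = 0.400
  y = (-3 - (3)·0.400 - (-1)·1.000 - (4)·1.000) / (12) = -0.600
  z = (11 - (-2)·0.400 - (3)·-0.600 - (-4)·1.000) / (13) = 1.354
  w = (-1 - (-3)·0.400 - (3)·-0.600 - (-1)·1.354) / (8) = 0.419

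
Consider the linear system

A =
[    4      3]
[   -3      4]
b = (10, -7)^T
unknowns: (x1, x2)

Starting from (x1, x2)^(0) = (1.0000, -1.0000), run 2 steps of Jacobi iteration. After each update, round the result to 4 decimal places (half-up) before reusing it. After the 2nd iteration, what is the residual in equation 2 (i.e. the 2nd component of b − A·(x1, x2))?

0.0000

Iteration 1:
  x1 = (10 - (3)·-1.0000) / (4) = 3.2500
  x2 = (-7 - (-3)·1.0000) / (4) = -1.0000
Iteration 2:
  x1 = (10 - (3)·-1.0000) / (4) = 3.2500
  x2 = (-7 - (-3)·3.2500) / (4) = 0.6875
Residual b − A·x = (-5.0625, 0.0000)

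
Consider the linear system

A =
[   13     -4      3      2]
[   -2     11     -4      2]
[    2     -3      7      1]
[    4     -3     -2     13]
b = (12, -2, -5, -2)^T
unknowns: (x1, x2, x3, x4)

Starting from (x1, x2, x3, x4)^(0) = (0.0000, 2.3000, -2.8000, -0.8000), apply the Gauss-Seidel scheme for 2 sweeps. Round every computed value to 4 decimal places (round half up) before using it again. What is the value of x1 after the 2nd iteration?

1.2866

Iteration 1:
  x1 = (12 - (-4)·2.3000 - (3)·-2.8000 - (2)·-0.8000) / (13) = 2.4000
  x2 = (-2 - (-2)·2.4000 - (-4)·-2.8000 - (2)·-0.8000) / (11) = -0.6182
  x3 = (-5 - (2)·2.4000 - (-3)·-0.6182 - (1)·-0.8000) / (7) = -1.5507
  x4 = (-2 - (4)·2.4000 - (-3)·-0.6182 - (-2)·-1.5507) / (13) = -1.2735
Iteration 2:
  x1 = (12 - (-4)·-0.6182 - (3)·-1.5507 - (2)·-1.2735) / (13) = 1.2866
  x2 = (-2 - (-2)·1.2866 - (-4)·-1.5507 - (2)·-1.2735) / (11) = -0.2802
  x3 = (-5 - (2)·1.2866 - (-3)·-0.2802 - (1)·-1.2735) / (7) = -1.0200
  x4 = (-2 - (4)·1.2866 - (-3)·-0.2802 - (-2)·-1.0200) / (13) = -0.7713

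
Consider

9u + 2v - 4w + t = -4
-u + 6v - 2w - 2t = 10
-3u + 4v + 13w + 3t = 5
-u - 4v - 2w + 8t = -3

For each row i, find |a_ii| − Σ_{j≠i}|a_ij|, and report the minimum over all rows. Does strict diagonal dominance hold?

row 1: |9| − (2+4+1) = 2
row 2: |6| − (1+2+2) = 1
row 3: |13| − (3+4+3) = 3
row 4: |8| − (1+4+2) = 1
minimum over rows = 1 → strictly diagonally dominant (convergence guaranteed)

1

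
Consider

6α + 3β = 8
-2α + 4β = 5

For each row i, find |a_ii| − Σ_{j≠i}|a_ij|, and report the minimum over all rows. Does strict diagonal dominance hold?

2

row 1: |6| − (3) = 3
row 2: |4| − (2) = 2
minimum over rows = 2 → strictly diagonally dominant (convergence guaranteed)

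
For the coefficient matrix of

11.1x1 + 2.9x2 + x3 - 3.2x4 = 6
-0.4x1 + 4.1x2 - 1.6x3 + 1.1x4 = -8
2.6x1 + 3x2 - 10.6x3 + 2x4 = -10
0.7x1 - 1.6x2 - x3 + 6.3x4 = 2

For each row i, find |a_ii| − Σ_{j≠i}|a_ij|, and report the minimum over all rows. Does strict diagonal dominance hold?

1

row 1: |11.1| − (2.9+1+3.2) = 4
row 2: |4.1| − (0.4+1.6+1.1) = 1
row 3: |-10.6| − (2.6+3+2) = 3
row 4: |6.3| − (0.7+1.6+1) = 3
minimum over rows = 1 → strictly diagonally dominant (convergence guaranteed)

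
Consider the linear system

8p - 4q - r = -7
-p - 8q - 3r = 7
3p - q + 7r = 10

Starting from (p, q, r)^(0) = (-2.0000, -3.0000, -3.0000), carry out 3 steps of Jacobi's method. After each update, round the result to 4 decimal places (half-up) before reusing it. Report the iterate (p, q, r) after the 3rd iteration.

Iteration 1:
  p = (-7 - (-4)·-3.0000 - (-1)·-3.0000) / (8) = -2.7500
  q = (7 - (-1)·-2.0000 - (-3)·-3.0000) / (-8) = 0.5000
  r = (10 - (3)·-2.0000 - (-1)·-3.0000) / (7) = 1.8571
Iteration 2:
  p = (-7 - (-4)·0.5000 - (-1)·1.8571) / (8) = -0.3929
  q = (7 - (-1)·-2.7500 - (-3)·1.8571) / (-8) = -1.2277
  r = (10 - (3)·-2.7500 - (-1)·0.5000) / (7) = 2.6786
Iteration 3:
  p = (-7 - (-4)·-1.2277 - (-1)·2.6786) / (8) = -1.1540
  q = (7 - (-1)·-0.3929 - (-3)·2.6786) / (-8) = -1.8304
  r = (10 - (3)·-0.3929 - (-1)·-1.2277) / (7) = 1.4216

(-1.1540, -1.8304, 1.4216)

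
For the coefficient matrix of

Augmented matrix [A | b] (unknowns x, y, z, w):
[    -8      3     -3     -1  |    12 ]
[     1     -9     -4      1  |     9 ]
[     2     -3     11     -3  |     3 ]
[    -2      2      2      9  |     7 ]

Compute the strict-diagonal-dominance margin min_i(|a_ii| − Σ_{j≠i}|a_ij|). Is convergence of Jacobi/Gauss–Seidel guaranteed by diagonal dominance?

1

row 1: |-8| − (3+3+1) = 1
row 2: |-9| − (1+4+1) = 3
row 3: |11| − (2+3+3) = 3
row 4: |9| − (2+2+2) = 3
minimum over rows = 1 → strictly diagonally dominant (convergence guaranteed)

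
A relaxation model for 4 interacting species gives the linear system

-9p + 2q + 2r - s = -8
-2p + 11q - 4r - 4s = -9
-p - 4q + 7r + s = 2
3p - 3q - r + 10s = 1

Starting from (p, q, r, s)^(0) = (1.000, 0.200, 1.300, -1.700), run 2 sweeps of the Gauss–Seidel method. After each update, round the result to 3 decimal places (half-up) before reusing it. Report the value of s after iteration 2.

-0.369

Iteration 1:
  p = (-8 - (2)·0.200 - (2)·1.300 - (-1)·-1.700) / (-9) = 1.411
  q = (-9 - (-2)·1.411 - (-4)·1.300 - (-4)·-1.700) / (11) = -0.707
  r = (2 - (-1)·1.411 - (-4)·-0.707 - (1)·-1.700) / (7) = 0.326
  s = (1 - (3)·1.411 - (-3)·-0.707 - (-1)·0.326) / (10) = -0.503
Iteration 2:
  p = (-8 - (2)·-0.707 - (2)·0.326 - (-1)·-0.503) / (-9) = 0.860
  q = (-9 - (-2)·0.860 - (-4)·0.326 - (-4)·-0.503) / (11) = -0.726
  r = (2 - (-1)·0.860 - (-4)·-0.726 - (1)·-0.503) / (7) = 0.066
  s = (1 - (3)·0.860 - (-3)·-0.726 - (-1)·0.066) / (10) = -0.369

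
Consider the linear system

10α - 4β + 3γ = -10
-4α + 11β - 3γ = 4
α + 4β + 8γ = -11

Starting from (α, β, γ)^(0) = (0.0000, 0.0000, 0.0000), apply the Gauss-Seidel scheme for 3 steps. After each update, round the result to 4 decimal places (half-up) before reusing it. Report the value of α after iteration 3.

-0.7234

Iteration 1:
  α = (-10 - (-4)·0.0000 - (3)·0.0000) / (10) = -1.0000
  β = (4 - (-4)·-1.0000 - (-3)·0.0000) / (11) = 0.0000
  γ = (-11 - (1)·-1.0000 - (4)·0.0000) / (8) = -1.2500
Iteration 2:
  α = (-10 - (-4)·0.0000 - (3)·-1.2500) / (10) = -0.6250
  β = (4 - (-4)·-0.6250 - (-3)·-1.2500) / (11) = -0.2045
  γ = (-11 - (1)·-0.6250 - (4)·-0.2045) / (8) = -1.1946
Iteration 3:
  α = (-10 - (-4)·-0.2045 - (3)·-1.1946) / (10) = -0.7234
  β = (4 - (-4)·-0.7234 - (-3)·-1.1946) / (11) = -0.2252
  γ = (-11 - (1)·-0.7234 - (4)·-0.2252) / (8) = -1.1720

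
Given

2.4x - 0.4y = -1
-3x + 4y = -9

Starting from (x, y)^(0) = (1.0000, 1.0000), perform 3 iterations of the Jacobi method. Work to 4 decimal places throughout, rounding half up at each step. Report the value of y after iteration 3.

-2.7500

Iteration 1:
  x = (-1 - (-0.4)·1.0000) / (2.4) = -0.2500
  y = (-9 - (-3)·1.0000) / (4) = -1.5000
Iteration 2:
  x = (-1 - (-0.4)·-1.5000) / (2.4) = -0.6667
  y = (-9 - (-3)·-0.2500) / (4) = -2.4375
Iteration 3:
  x = (-1 - (-0.4)·-2.4375) / (2.4) = -0.8229
  y = (-9 - (-3)·-0.6667) / (4) = -2.7500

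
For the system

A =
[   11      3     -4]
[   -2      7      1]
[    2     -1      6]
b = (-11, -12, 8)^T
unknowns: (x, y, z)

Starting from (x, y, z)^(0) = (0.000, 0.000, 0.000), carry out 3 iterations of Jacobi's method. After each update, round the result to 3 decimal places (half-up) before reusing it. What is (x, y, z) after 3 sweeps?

(0.099, -1.925, 0.984)

Iteration 1:
  x = (-11 - (3)·0.000 - (-4)·0.000) / (11) = -1.000
  y = (-12 - (-2)·0.000 - (1)·0.000) / (7) = -1.714
  z = (8 - (2)·0.000 - (-1)·0.000) / (6) = 1.333
Iteration 2:
  x = (-11 - (3)·-1.714 - (-4)·1.333) / (11) = -0.048
  y = (-12 - (-2)·-1.000 - (1)·1.333) / (7) = -2.190
  z = (8 - (2)·-1.000 - (-1)·-1.714) / (6) = 1.381
Iteration 3:
  x = (-11 - (3)·-2.190 - (-4)·1.381) / (11) = 0.099
  y = (-12 - (-2)·-0.048 - (1)·1.381) / (7) = -1.925
  z = (8 - (2)·-0.048 - (-1)·-2.190) / (6) = 0.984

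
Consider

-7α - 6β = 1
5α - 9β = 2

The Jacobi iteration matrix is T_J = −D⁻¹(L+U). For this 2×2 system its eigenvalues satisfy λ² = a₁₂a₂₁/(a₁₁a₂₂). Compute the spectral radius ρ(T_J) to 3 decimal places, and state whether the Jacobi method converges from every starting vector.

0.690

a₁₂a₂₁/(a₁₁a₂₂) = (-6)·(5) / ((-7)·(-9)) = -0.476190
ρ = √|-0.476190| = √0.476190 = 0.690
ρ < 1, so Jacobi converges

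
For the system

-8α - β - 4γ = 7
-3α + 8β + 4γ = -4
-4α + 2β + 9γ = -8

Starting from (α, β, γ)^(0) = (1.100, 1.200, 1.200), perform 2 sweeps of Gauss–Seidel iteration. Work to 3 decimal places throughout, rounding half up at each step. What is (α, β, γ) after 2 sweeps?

Iteration 1:
  α = (7 - (-1)·1.200 - (-4)·1.200) / (-8) = -1.625
  β = (-4 - (-3)·-1.625 - (4)·1.200) / (8) = -1.709
  γ = (-8 - (-4)·-1.625 - (2)·-1.709) / (9) = -1.231
Iteration 2:
  α = (7 - (-1)·-1.709 - (-4)·-1.231) / (-8) = -0.046
  β = (-4 - (-3)·-0.046 - (4)·-1.231) / (8) = 0.098
  γ = (-8 - (-4)·-0.046 - (2)·0.098) / (9) = -0.931

(-0.046, 0.098, -0.931)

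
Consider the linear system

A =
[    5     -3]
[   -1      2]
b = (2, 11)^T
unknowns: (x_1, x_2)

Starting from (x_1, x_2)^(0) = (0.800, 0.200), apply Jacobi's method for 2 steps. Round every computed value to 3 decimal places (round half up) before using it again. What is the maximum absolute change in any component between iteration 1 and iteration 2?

Iteration 1:
  x_1 = (2 - (-3)·0.200) / (5) = 0.520
  x_2 = (11 - (-1)·0.800) / (2) = 5.900
Iteration 2:
  x_1 = (2 - (-3)·5.900) / (5) = 3.940
  x_2 = (11 - (-1)·0.520) / (2) = 5.760
Change: (3.420, -0.140) → max |·| = 3.420

3.420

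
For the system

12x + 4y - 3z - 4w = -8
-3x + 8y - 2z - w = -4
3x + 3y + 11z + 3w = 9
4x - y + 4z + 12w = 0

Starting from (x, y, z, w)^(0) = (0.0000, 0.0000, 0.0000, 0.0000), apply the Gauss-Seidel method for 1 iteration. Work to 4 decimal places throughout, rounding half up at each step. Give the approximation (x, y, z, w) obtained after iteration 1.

(-0.6667, -0.7500, 1.2046, -0.2418)

Iteration 1:
  x = (-8 - (4)·0.0000 - (-3)·0.0000 - (-4)·0.0000) / (12) = -0.6667
  y = (-4 - (-3)·-0.6667 - (-2)·0.0000 - (-1)·0.0000) / (8) = -0.7500
  z = (9 - (3)·-0.6667 - (3)·-0.7500 - (3)·0.0000) / (11) = 1.2046
  w = (0 - (4)·-0.6667 - (-1)·-0.7500 - (4)·1.2046) / (12) = -0.2418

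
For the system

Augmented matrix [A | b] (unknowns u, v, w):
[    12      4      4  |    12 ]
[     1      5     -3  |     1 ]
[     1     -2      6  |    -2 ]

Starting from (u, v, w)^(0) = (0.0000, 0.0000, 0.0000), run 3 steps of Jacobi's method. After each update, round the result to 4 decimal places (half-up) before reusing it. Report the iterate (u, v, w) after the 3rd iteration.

(1.2111, -0.2689, -0.5741)

Iteration 1:
  u = (12 - (4)·0.0000 - (4)·0.0000) / (12) = 1.0000
  v = (1 - (1)·0.0000 - (-3)·0.0000) / (5) = 0.2000
  w = (-2 - (1)·0.0000 - (-2)·0.0000) / (6) = -0.3333
Iteration 2:
  u = (12 - (4)·0.2000 - (4)·-0.3333) / (12) = 1.0444
  v = (1 - (1)·1.0000 - (-3)·-0.3333) / (5) = -0.2000
  w = (-2 - (1)·1.0000 - (-2)·0.2000) / (6) = -0.4333
Iteration 3:
  u = (12 - (4)·-0.2000 - (4)·-0.4333) / (12) = 1.2111
  v = (1 - (1)·1.0444 - (-3)·-0.4333) / (5) = -0.2689
  w = (-2 - (1)·1.0444 - (-2)·-0.2000) / (6) = -0.5741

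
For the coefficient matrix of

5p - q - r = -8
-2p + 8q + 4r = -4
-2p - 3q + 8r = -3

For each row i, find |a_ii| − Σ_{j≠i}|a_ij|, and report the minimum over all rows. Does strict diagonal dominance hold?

row 1: |5| − (1+1) = 3
row 2: |8| − (2+4) = 2
row 3: |8| − (2+3) = 3
minimum over rows = 2 → strictly diagonally dominant (convergence guaranteed)

2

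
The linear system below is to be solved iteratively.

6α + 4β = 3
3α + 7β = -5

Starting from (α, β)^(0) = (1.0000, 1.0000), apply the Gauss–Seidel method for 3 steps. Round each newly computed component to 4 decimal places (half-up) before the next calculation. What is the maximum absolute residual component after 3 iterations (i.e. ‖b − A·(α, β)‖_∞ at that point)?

0.5366

Iteration 1:
  α = (3 - (4)·1.0000) / (6) = -0.1667
  β = (-5 - (3)·-0.1667) / (7) = -0.6428
Iteration 2:
  α = (3 - (4)·-0.6428) / (6) = 0.9285
  β = (-5 - (3)·0.9285) / (7) = -1.1122
Iteration 3:
  α = (3 - (4)·-1.1122) / (6) = 1.2415
  β = (-5 - (3)·1.2415) / (7) = -1.2464
Residual b − A·x = (0.5366, 0.0003); ∞-norm = 0.5366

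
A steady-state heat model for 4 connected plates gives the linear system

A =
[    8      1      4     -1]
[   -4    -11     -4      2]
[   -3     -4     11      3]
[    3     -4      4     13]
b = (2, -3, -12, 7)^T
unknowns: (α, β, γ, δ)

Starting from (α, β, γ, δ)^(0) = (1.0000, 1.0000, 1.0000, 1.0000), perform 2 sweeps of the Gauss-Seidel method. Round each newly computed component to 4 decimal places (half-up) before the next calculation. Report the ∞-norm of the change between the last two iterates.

1.2942

Iteration 1:
  α = (2 - (1)·1.0000 - (4)·1.0000 - (-1)·1.0000) / (8) = -0.2500
  β = (-3 - (-4)·-0.2500 - (-4)·1.0000 - (2)·1.0000) / (-11) = 0.1818
  γ = (-12 - (-3)·-0.2500 - (-4)·0.1818 - (3)·1.0000) / (11) = -1.3657
  δ = (7 - (3)·-0.2500 - (-4)·0.1818 - (4)·-1.3657) / (13) = 1.0723
Iteration 2:
  α = (2 - (1)·0.1818 - (4)·-1.3657 - (-1)·1.0723) / (8) = 1.0442
  β = (-3 - (-4)·1.0442 - (-4)·-1.3657 - (2)·1.0723) / (-11) = 0.5846
  γ = (-12 - (-3)·1.0442 - (-4)·0.5846 - (3)·1.0723) / (11) = -0.8860
  δ = (7 - (3)·1.0442 - (-4)·0.5846 - (4)·-0.8860) / (13) = 0.7500
Change: (1.2942, 0.4028, 0.4797, -0.3223) → max |·| = 1.2942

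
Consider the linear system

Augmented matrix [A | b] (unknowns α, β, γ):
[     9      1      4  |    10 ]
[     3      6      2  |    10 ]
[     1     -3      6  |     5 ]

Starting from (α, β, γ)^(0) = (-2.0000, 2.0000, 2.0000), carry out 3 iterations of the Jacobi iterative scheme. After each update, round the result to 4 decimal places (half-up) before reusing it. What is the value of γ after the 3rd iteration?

Iteration 1:
  α = (10 - (1)·2.0000 - (4)·2.0000) / (9) = 0.0000
  β = (10 - (3)·-2.0000 - (2)·2.0000) / (6) = 2.0000
  γ = (5 - (1)·-2.0000 - (-3)·2.0000) / (6) = 2.1667
Iteration 2:
  α = (10 - (1)·2.0000 - (4)·2.1667) / (9) = -0.0741
  β = (10 - (3)·0.0000 - (2)·2.1667) / (6) = 0.9444
  γ = (5 - (1)·0.0000 - (-3)·2.0000) / (6) = 1.8333
Iteration 3:
  α = (10 - (1)·0.9444 - (4)·1.8333) / (9) = 0.1914
  β = (10 - (3)·-0.0741 - (2)·1.8333) / (6) = 1.0926
  γ = (5 - (1)·-0.0741 - (-3)·0.9444) / (6) = 1.3179

1.3179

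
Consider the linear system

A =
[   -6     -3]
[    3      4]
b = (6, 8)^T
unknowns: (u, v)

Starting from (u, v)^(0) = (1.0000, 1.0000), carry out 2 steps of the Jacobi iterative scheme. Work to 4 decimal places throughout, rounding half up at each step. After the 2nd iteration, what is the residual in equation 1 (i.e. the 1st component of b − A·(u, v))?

5.6250

Iteration 1:
  u = (6 - (-3)·1.0000) / (-6) = -1.5000
  v = (8 - (3)·1.0000) / (4) = 1.2500
Iteration 2:
  u = (6 - (-3)·1.2500) / (-6) = -1.6250
  v = (8 - (3)·-1.5000) / (4) = 3.1250
Residual b − A·x = (5.6250, 0.3750)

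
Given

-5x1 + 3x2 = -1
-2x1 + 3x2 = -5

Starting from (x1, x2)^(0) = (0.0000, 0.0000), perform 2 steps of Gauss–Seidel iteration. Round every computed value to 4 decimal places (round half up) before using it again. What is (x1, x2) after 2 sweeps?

(-0.7200, -2.1467)

Iteration 1:
  x1 = (-1 - (3)·0.0000) / (-5) = 0.2000
  x2 = (-5 - (-2)·0.2000) / (3) = -1.5333
Iteration 2:
  x1 = (-1 - (3)·-1.5333) / (-5) = -0.7200
  x2 = (-5 - (-2)·-0.7200) / (3) = -2.1467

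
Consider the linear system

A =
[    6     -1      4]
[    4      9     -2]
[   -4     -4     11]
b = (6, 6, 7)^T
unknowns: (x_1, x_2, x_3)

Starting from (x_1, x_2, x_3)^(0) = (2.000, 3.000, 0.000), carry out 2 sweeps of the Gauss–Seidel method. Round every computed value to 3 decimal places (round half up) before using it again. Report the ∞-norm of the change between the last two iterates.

1.288

Iteration 1:
  x_1 = (6 - (-1)·3.000 - (4)·0.000) / (6) = 1.500
  x_2 = (6 - (4)·1.500 - (-2)·0.000) / (9) = 0.000
  x_3 = (7 - (-4)·1.500 - (-4)·0.000) / (11) = 1.182
Iteration 2:
  x_1 = (6 - (-1)·0.000 - (4)·1.182) / (6) = 0.212
  x_2 = (6 - (4)·0.212 - (-2)·1.182) / (9) = 0.835
  x_3 = (7 - (-4)·0.212 - (-4)·0.835) / (11) = 1.017
Change: (-1.288, 0.835, -0.165) → max |·| = 1.288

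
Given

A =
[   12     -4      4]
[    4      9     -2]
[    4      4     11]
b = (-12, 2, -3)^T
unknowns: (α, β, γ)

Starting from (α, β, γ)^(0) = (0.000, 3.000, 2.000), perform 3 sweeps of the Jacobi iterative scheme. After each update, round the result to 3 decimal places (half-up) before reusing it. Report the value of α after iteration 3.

Iteration 1:
  α = (-12 - (-4)·3.000 - (4)·2.000) / (12) = -0.667
  β = (2 - (4)·0.000 - (-2)·2.000) / (9) = 0.667
  γ = (-3 - (4)·0.000 - (4)·3.000) / (11) = -1.364
Iteration 2:
  α = (-12 - (-4)·0.667 - (4)·-1.364) / (12) = -0.323
  β = (2 - (4)·-0.667 - (-2)·-1.364) / (9) = 0.216
  γ = (-3 - (4)·-0.667 - (4)·0.667) / (11) = -0.273
Iteration 3:
  α = (-12 - (-4)·0.216 - (4)·-0.273) / (12) = -0.837
  β = (2 - (4)·-0.323 - (-2)·-0.273) / (9) = 0.305
  γ = (-3 - (4)·-0.323 - (4)·0.216) / (11) = -0.234

-0.837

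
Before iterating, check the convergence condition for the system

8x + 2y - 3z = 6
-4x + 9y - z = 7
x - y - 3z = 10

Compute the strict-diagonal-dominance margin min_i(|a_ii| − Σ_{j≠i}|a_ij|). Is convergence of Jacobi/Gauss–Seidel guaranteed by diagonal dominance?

row 1: |8| − (2+3) = 3
row 2: |9| − (4+1) = 4
row 3: |-3| − (1+1) = 1
minimum over rows = 1 → strictly diagonally dominant (convergence guaranteed)

1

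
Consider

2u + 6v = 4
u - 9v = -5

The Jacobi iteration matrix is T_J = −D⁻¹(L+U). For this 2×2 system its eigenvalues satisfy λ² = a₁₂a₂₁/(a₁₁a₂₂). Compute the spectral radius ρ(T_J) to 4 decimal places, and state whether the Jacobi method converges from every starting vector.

0.5774

a₁₂a₂₁/(a₁₁a₂₂) = (6)·(1) / ((2)·(-9)) = -0.333333
ρ = √|-0.333333| = √0.333333 = 0.5774
ρ < 1, so Jacobi converges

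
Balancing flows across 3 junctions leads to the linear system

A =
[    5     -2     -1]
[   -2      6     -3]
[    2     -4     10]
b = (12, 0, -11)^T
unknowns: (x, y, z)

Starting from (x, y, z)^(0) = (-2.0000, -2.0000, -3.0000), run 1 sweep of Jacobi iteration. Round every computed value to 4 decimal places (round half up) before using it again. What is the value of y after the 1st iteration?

Iteration 1:
  x = (12 - (-2)·-2.0000 - (-1)·-3.0000) / (5) = 1.0000
  y = (0 - (-2)·-2.0000 - (-3)·-3.0000) / (6) = -2.1667
  z = (-11 - (2)·-2.0000 - (-4)·-2.0000) / (10) = -1.5000

-2.1667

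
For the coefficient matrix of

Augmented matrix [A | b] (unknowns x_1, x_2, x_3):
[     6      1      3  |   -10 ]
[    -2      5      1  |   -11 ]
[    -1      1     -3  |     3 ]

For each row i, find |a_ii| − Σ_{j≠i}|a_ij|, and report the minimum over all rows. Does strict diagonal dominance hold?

1

row 1: |6| − (1+3) = 2
row 2: |5| − (2+1) = 2
row 3: |-3| − (1+1) = 1
minimum over rows = 1 → strictly diagonally dominant (convergence guaranteed)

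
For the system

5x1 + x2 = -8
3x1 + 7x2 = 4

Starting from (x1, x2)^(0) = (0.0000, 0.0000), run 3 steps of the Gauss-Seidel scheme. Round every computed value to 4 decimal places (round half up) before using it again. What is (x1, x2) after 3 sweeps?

Iteration 1:
  x1 = (-8 - (1)·0.0000) / (5) = -1.6000
  x2 = (4 - (3)·-1.6000) / (7) = 1.2571
Iteration 2:
  x1 = (-8 - (1)·1.2571) / (5) = -1.8514
  x2 = (4 - (3)·-1.8514) / (7) = 1.3649
Iteration 3:
  x1 = (-8 - (1)·1.3649) / (5) = -1.8730
  x2 = (4 - (3)·-1.8730) / (7) = 1.3741

(-1.8730, 1.3741)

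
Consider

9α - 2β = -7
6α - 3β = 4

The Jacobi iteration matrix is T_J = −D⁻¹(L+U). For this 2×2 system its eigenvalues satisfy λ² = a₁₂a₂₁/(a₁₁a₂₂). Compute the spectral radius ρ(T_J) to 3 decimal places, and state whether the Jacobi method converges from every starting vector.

0.667

a₁₂a₂₁/(a₁₁a₂₂) = (-2)·(6) / ((9)·(-3)) = 0.444444
ρ = √|0.444444| = √0.444444 = 0.667
ρ < 1, so Jacobi converges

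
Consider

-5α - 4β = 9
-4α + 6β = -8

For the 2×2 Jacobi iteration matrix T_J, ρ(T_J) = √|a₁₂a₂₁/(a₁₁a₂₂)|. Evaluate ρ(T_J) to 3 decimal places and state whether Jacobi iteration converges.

a₁₂a₂₁/(a₁₁a₂₂) = (-4)·(-4) / ((-5)·(6)) = -0.533333
ρ = √|-0.533333| = √0.533333 = 0.730
ρ < 1, so Jacobi converges

0.730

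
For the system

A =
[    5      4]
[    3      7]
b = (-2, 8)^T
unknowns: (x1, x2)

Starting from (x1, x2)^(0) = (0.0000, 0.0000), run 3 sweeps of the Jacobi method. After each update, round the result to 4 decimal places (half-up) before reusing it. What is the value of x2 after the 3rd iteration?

Iteration 1:
  x1 = (-2 - (4)·0.0000) / (5) = -0.4000
  x2 = (8 - (3)·0.0000) / (7) = 1.1429
Iteration 2:
  x1 = (-2 - (4)·1.1429) / (5) = -1.3143
  x2 = (8 - (3)·-0.4000) / (7) = 1.3143
Iteration 3:
  x1 = (-2 - (4)·1.3143) / (5) = -1.4514
  x2 = (8 - (3)·-1.3143) / (7) = 1.7061

1.7061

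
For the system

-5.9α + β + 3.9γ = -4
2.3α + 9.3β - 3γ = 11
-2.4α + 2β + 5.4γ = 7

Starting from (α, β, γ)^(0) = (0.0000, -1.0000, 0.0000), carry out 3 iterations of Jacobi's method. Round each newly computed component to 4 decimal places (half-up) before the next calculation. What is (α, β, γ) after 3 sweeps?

Iteration 1:
  α = (-4 - (1)·-1.0000 - (3.9)·0.0000) / (-5.9) = 0.5085
  β = (11 - (2.3)·0.0000 - (-3)·0.0000) / (9.3) = 1.1828
  γ = (7 - (-2.4)·0.0000 - (2)·-1.0000) / (5.4) = 1.6667
Iteration 2:
  α = (-4 - (1)·1.1828 - (3.9)·1.6667) / (-5.9) = 1.9802
  β = (11 - (2.3)·0.5085 - (-3)·1.6667) / (9.3) = 1.5947
  γ = (7 - (-2.4)·0.5085 - (2)·1.1828) / (5.4) = 1.0842
Iteration 3:
  α = (-4 - (1)·1.5947 - (3.9)·1.0842) / (-5.9) = 1.6649
  β = (11 - (2.3)·1.9802 - (-3)·1.0842) / (9.3) = 1.0428
  γ = (7 - (-2.4)·1.9802 - (2)·1.5947) / (5.4) = 1.5858

(1.6649, 1.0428, 1.5858)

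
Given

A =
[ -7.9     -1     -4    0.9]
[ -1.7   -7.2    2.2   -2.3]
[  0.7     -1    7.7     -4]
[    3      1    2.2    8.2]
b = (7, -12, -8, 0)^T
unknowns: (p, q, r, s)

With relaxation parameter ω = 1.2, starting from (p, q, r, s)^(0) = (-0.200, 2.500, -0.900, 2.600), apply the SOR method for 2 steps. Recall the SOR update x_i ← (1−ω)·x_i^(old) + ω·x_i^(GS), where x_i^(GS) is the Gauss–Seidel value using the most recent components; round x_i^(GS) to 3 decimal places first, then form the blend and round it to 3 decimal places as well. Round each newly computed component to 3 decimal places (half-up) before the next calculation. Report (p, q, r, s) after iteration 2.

Iteration 1:
  p: GS value = (7 - (-1)·2.500 - (-4)·-0.900 - (0.9)·2.600) / (-7.9) = -0.451;  p ← (1−ω)·-0.200 + ω·-0.451 = -0.501
  q: GS value = (-12 - (-1.7)·-0.501 - (2.2)·-0.900 - (-2.3)·2.600) / (-7.2) = 0.679;  q ← (1−ω)·2.500 + ω·0.679 = 0.315
  r: GS value = (-8 - (0.7)·-0.501 - (-1)·0.315 - (-4)·2.600) / (7.7) = 0.398;  r ← (1−ω)·-0.900 + ω·0.398 = 0.658
  s: GS value = (0 - (3)·-0.501 - (1)·0.315 - (2.2)·0.658) / (8.2) = -0.032;  s ← (1−ω)·2.600 + ω·-0.032 = -0.558
Iteration 2:
  p: GS value = (7 - (-1)·0.315 - (-4)·0.658 - (0.9)·-0.558) / (-7.9) = -1.323;  p ← (1−ω)·-0.501 + ω·-1.323 = -1.487
  q: GS value = (-12 - (-1.7)·-1.487 - (2.2)·0.658 - (-2.3)·-0.558) / (-7.2) = 2.397;  q ← (1−ω)·0.315 + ω·2.397 = 2.813
  r: GS value = (-8 - (0.7)·-1.487 - (-1)·2.813 - (-4)·-0.558) / (7.7) = -0.828;  r ← (1−ω)·0.658 + ω·-0.828 = -1.125
  s: GS value = (0 - (3)·-1.487 - (1)·2.813 - (2.2)·-1.125) / (8.2) = 0.503;  s ← (1−ω)·-0.558 + ω·0.503 = 0.715

(-1.487, 2.813, -1.125, 0.715)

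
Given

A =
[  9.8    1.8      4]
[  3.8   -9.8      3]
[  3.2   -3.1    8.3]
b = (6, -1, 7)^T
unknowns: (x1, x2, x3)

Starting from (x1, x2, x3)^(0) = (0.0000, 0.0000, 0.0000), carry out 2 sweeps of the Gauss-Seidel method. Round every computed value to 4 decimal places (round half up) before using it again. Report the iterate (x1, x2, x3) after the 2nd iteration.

(0.2503, 0.4238, 0.9052)

Iteration 1:
  x1 = (6 - (1.8)·0.0000 - (4)·0.0000) / (9.8) = 0.6122
  x2 = (-1 - (3.8)·0.6122 - (3)·0.0000) / (-9.8) = 0.3394
  x3 = (7 - (3.2)·0.6122 - (-3.1)·0.3394) / (8.3) = 0.7341
Iteration 2:
  x1 = (6 - (1.8)·0.3394 - (4)·0.7341) / (9.8) = 0.2503
  x2 = (-1 - (3.8)·0.2503 - (3)·0.7341) / (-9.8) = 0.4238
  x3 = (7 - (3.2)·0.2503 - (-3.1)·0.4238) / (8.3) = 0.9052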